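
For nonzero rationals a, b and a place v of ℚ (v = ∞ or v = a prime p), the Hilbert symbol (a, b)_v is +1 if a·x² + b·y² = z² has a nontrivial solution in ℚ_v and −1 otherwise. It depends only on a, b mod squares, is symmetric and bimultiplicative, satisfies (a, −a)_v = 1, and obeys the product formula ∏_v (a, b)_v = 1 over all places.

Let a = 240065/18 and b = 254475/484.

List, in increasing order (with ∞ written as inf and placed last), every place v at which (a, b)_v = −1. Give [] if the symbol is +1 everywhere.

[2, 19]

(a, b) ≡ (1330, 1131) mod (ℚ^×)²; places V = {2, 3, 5, 7, 11, 13, 19, 29, ∞}.
(a,b)_11: α=0, u≡8; β=-2, v≡3 (mod 11); (8|11)=-1, (3|11)=+1; sign (−1)^0·-1^-2·+1^0 = +1.
(a,b)_3: α=-2, u≡1; β=3, v≡2 (mod 3); (1|3)=+1, (2|3)=-1; sign (−1)^0·+1^3·-1^-2 = +1.
(a,b)_2: α=-1, β=-2; u≡1, v≡3 (mod 8); ε(u)ε(v)=0·1, αω(v)=-1·1, βω(u)=-2·0; sum ≡ 1  ⇒  -1.
(a,b)_29: α=0, u≡5; β=1, v≡11 (mod 29); (5|29)=+1, (11|29)=-1; sign (−1)^0·+1^1·-1^0 = +1.
(a,b)_13: α=0, u≡4; β=1, v≡12 (mod 13); (4|13)=+1, (12|13)=+1; sign (−1)^0·+1^1·+1^0 = +1.
(a,b)_∞: sgn(1330)=+, sgn(1131)=+, so +1.
(a,b)_7: α=1, u≡4; β=0, v≡4 (mod 7); (4|7)=+1, (4|7)=+1; sign (−1)^0·+1^0·+1^1 = +1.
(a,b)_19: α=3, u≡3; β=0, v≡3 (mod 19); (3|19)=-1, (3|19)=-1; sign (−1)^0·-1^0·-1^3 = -1.
(a,b)_5: α=1, u≡1; β=2, v≡1 (mod 5); (1|5)=+1, (1|5)=+1; sign (−1)^0·+1^2·+1^1 = +1.
Ram(1330, 1131) = {2, 19}; no ℚ_2-point on the conic.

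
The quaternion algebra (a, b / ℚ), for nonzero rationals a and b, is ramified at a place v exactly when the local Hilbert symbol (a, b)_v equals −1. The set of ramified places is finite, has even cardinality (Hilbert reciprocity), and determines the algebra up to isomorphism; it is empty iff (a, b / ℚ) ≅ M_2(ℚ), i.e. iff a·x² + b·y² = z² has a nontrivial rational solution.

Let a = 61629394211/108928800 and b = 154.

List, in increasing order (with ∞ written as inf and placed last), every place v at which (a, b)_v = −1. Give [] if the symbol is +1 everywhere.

[]

(a, b) ≡ (22, 154) mod (ℚ^×)²; places V = {2, 3, 5, 7, 11, 17, 37, 41, ∞}.
(a,b)_7: α=2, u≡1; β=1, v≡1 (mod 7); (1|7)=+1, (1|7)=+1; sign (−1)^0·+1^1·+1^2 = +1.
(a,b)_5: α=-2, u≡3; β=0, v≡4 (mod 5); (3|5)=-1, (4|5)=+1; sign (−1)^0·-1^0·+1^-2 = +1.
(a,b)_2: α=-5, β=1; u≡3, v≡5 (mod 8); ε(u)ε(v)=1·0, αω(v)=-5·1, βω(u)=1·1; sum ≡ 0  ⇒  +1.
(a,b)_∞: sgn(22)=+, sgn(154)=+, so +1.
(a,b)_17: α=4, u≡5; β=0, v≡1 (mod 17); (5|17)=-1, (1|17)=+1; sign (−1)^0·-1^0·+1^4 = +1.
(a,b)_3: α=-4, u≡1; β=0, v≡1 (mod 3); (1|3)=+1, (1|3)=+1; sign (−1)^0·+1^0·+1^-4 = +1.
(a,b)_11: α=1, u≡8; β=1, v≡3 (mod 11); (8|11)=-1, (3|11)=+1; sign (−1)^1·-1^1·+1^1 = +1.
(a,b)_41: α=-2, u≡11; β=0, v≡31 (mod 41); (11|41)=-1, (31|41)=+1; sign (−1)^0·-1^0·+1^-2 = +1.
(a,b)_37: α=2, u≡19; β=0, v≡6 (mod 37); (19|37)=-1, (6|37)=-1; sign (−1)^0·-1^0·-1^2 = +1.
Ram(a, b) = ∅: the form 22·x² + 154·y² − z² is isotropic over every ℚ_v, so by Hasse–Minkowski it is isotropic over ℚ.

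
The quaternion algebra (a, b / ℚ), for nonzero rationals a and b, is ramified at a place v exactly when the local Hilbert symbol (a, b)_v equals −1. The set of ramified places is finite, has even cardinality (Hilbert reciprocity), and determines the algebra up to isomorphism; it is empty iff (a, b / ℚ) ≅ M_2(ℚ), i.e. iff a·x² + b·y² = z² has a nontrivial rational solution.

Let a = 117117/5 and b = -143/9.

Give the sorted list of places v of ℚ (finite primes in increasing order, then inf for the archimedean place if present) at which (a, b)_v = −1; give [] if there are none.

[5, 13]

(a, b) ≡ (385, -143) mod (ℚ^×)²; places V = {2, 3, 5, 7, 11, 13, ∞}.
(a,b)_∞: sgn(385)=+, sgn(-143)=−, so +1.
(a,b)_5: α=-1, u≡2; β=0, v≡3 (mod 5); (2|5)=-1, (3|5)=-1; sign (−1)^0·-1^0·-1^-1 = -1.
(a,b)_13: α=2, u≡6; β=1, v≡6 (mod 13); (6|13)=-1, (6|13)=-1; sign (−1)^0·-1^1·-1^2 = -1.
(a,b)_3: α=2, u≡1; β=-2, v≡1 (mod 3); (1|3)=+1, (1|3)=+1; sign (−1)^0·+1^-2·+1^2 = +1.
(a,b)_7: α=1, u≡3; β=0, v≡2 (mod 7); (3|7)=-1, (2|7)=+1; sign (−1)^0·-1^0·+1^1 = +1.
(a,b)_11: α=1, u≡2; β=1, v≡1 (mod 11); (2|11)=-1, (1|11)=+1; sign (−1)^1·-1^1·+1^1 = +1.
(a,b)_2: α=0, β=0; u≡1, v≡1 (mod 8); ε(u)ε(v)=0·0, αω(v)=0·0, βω(u)=0·0; sum ≡ 0  ⇒  +1.
Ram(385, -143) = {5, 13}; no ℚ_5-point on the conic.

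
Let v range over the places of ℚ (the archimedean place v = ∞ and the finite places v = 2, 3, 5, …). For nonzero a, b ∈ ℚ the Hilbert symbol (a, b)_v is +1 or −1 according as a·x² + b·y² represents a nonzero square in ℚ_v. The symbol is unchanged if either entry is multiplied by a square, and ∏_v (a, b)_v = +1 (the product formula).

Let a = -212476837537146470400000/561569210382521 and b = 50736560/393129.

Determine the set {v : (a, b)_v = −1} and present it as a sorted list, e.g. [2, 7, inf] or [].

[3, 11]

Mod squares: a ≡ -43890, b ≡ 35. Check v ∈ {∞, 2, 3, 5, 7, 11, 19, 23, 31, 43}.
v=19: a=19^-3·(≡8), b=19^-2·(≡4) mod 19; (8|19)=-1, (4|19)=+1; (−1)^{-3·-2·9}·(-1)^-2·(+1)^-3 = +1.
v=5: a=5^5·(≡2), b=5^1·(≡3) mod 5; (2|5)=-1, (3|5)=-1; (−1)^{5·1·2}·(-1)^1·(-1)^5 = +1.
v=∞: -43890 < 0 and 35 > 0  ⇒  (a,b)_∞ = +1.
v=2: v_2(a)=31, v_2(b)=4; units ≡ 7, 3 (mod 8); ε·ε+αω+βω = 1·1+31·1+4·0 ≡ 0  ⇒  (a,b)_2 = +1.
v=23: a=23^-2·(≡21), b=23^0·(≡6) mod 23; (21|23)=-1, (6|23)=+1; (−1)^{-2·0·11}·(-1)^0·(+1)^-2 = +1.
v=7: a=7^3·(≡4), b=7^3·(≡5) mod 7; (4|7)=+1, (5|7)=-1; (−1)^{3·3·3}·(+1)^3·(-1)^3 = +1.
v=31: a=31^-2·(≡3), b=31^0·(≡9) mod 31; (3|31)=-1, (9|31)=+1; (−1)^{-2·0·15}·(-1)^0·(+1)^-2 = +1.
v=11: a=11^-5·(≡1), b=11^-2·(≡7) mod 11; (1|11)=+1, (7|11)=-1; (−1)^{-5·-2·5}·(+1)^-2·(-1)^-5 = -1.
v=43: a=43^4·(≡6), b=43^2·(≡4) mod 43; (6|43)=+1, (4|43)=+1; (−1)^{4·2·21}·(+1)^2·(+1)^4 = +1.
v=3: a=3^3·(≡1), b=3^-2·(≡2) mod 3; (1|3)=+1, (2|3)=-1; (−1)^{3·-2·1}·(+1)^-2·(-1)^3 = -1.
|Ram(-43890, 35)| = 2, even; anisotropic at {3, 11}.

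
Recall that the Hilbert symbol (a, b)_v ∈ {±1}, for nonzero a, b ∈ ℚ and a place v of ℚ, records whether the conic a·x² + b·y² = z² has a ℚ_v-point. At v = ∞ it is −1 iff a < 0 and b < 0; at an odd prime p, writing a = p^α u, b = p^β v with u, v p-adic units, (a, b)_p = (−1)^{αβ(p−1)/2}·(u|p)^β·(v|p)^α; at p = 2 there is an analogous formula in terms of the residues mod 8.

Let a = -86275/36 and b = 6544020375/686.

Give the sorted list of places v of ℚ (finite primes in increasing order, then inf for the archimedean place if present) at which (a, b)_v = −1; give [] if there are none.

[2, 3, 7, 17, 23, 29]

Mod squares: a ≡ -3451, b ≡ 45242610. Check v ∈ {∞, 2, 3, 5, 7, 17, 19, 23, 29}.
v=7: a=7^1·(≡2), b=7^-3·(≡2) mod 7; (2|7)=+1, (2|7)=+1; (−1)^{1·-3·3}·(+1)^-3·(+1)^1 = -1.
v=2: v_2(a)=-2, v_2(b)=-1; units ≡ 5, 1 (mod 8); ε·ε+αω+βω = 0·0+-2·0+-1·1 ≡ 1  ⇒  (a,b)_2 = -1.
v=3: a=3^-2·(≡2), b=3^5·(≡2) mod 3; (2|3)=-1, (2|3)=-1; (−1)^{-2·5·1}·(-1)^5·(-1)^-2 = -1.
v=23: a=23^0·(≡14), b=23^1·(≡12) mod 23; (14|23)=-1, (12|23)=+1; (−1)^{0·1·11}·(-1)^1·(+1)^0 = -1.
v=∞: -3451 < 0 and 45242610 > 0  ⇒  (a,b)_∞ = +1.
v=19: a=19^0·(≡17), b=19^1·(≡12) mod 19; (17|19)=+1, (12|19)=-1; (−1)^{0·1·9}·(+1)^1·(-1)^0 = +1.
v=29: a=29^1·(≡10), b=29^1·(≡23) mod 29; (10|29)=-1, (23|29)=+1; (−1)^{1·1·14}·(-1)^1·(+1)^1 = -1.
v=17: a=17^1·(≡4), b=17^1·(≡6) mod 17; (4|17)=+1, (6|17)=-1; (−1)^{1·1·8}·(+1)^1·(-1)^1 = -1.
v=5: a=5^2·(≡4), b=5^3·(≡3) mod 5; (4|5)=+1, (3|5)=-1; (−1)^{2·3·2}·(+1)^3·(-1)^2 = +1.
(-3451, 45242610 / ℚ) ramifies at {2, 3, 7, 17, 23, 29}: a division algebra.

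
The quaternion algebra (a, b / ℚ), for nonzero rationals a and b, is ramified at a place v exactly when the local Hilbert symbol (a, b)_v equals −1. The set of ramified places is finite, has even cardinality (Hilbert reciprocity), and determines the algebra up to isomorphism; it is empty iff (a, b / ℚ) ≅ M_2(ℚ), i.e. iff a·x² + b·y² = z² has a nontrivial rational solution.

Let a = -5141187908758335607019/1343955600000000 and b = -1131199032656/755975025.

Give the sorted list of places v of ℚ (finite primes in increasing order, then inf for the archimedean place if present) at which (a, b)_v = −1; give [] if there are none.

(a, b) ≡ (-11, -341) mod (ℚ^×)²; places V = {2, 3, 5, 7, 11, 13, 17, 31, 37, 47, ∞}.
(a,b)_2: α=-10, β=4; u≡5, v≡3 (mod 8); ε(u)ε(v)=0·1, αω(v)=-10·1, βω(u)=4·1; sum ≡ 0  ⇒  +1.
(a,b)_31: α=2, u≡5; β=1, v≡20 (mod 31); (5|31)=+1, (20|31)=+1; sign (−1)^0·+1^1·+1^2 = +1.
(a,b)_∞: sgn(-11)=−, sgn(-341)=−, so -1.
(a,b)_7: α=4, u≡5; β=2, v≡4 (mod 7); (5|7)=-1, (4|7)=+1; sign (−1)^0·-1^2·+1^4 = +1.
(a,b)_3: α=-2, u≡1; β=-4, v≡1 (mod 3); (1|3)=+1, (1|3)=+1; sign (−1)^0·+1^-4·+1^-2 = +1.
(a,b)_37: α=2, u≡30; β=0, v≡8 (mod 37); (30|37)=+1, (8|37)=-1; sign (−1)^0·+1^0·-1^2 = +1.
(a,b)_17: α=4, u≡10; β=2, v≡13 (mod 17); (10|17)=-1, (13|17)=+1; sign (−1)^0·-1^2·+1^4 = +1.
(a,b)_11: α=7, u≡6; β=5, v≡6 (mod 11); (6|11)=-1, (6|11)=-1; sign (−1)^1·-1^5·-1^7 = -1.
(a,b)_13: α=-2, u≡11; β=-2, v≡3 (mod 13); (11|13)=-1, (3|13)=+1; sign (−1)^0·-1^-2·+1^-2 = +1.
(a,b)_5: α=-8, u≡1; β=-2, v≡4 (mod 5); (1|5)=+1, (4|5)=+1; sign (−1)^0·+1^-2·+1^-8 = +1.
(a,b)_47: α=-2, u≡18; β=-2, v≡35 (mod 47); (18|47)=+1, (35|47)=-1; sign (−1)^0·+1^-2·-1^-2 = +1.
(-11, -341 / ℚ) ramifies at {11, ∞}: a division algebra.

[11, inf]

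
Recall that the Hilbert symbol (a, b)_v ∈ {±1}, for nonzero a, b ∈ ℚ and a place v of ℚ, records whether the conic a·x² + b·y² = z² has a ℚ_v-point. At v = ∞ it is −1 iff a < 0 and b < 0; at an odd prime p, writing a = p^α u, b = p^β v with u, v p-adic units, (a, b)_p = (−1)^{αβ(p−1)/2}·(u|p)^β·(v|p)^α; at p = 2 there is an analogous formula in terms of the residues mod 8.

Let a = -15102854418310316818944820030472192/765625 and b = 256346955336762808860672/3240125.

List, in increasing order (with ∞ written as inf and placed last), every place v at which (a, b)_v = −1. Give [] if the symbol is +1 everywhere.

Mod squares: a ≡ -4515863, b ≡ 185. Check v ∈ {∞, 2, 3, 5, 7, 11, 13, 17, 19, 23, 31, 37, 41}.
v=41: a=41^3·(≡22), b=41^2·(≡20) mod 41; (22|41)=-1, (20|41)=+1; (−1)^{3·2·20}·(-1)^2·(+1)^3 = +1.
v=31: a=31^3·(≡26), b=31^2·(≡27) mod 31; (26|31)=-1, (27|31)=-1; (−1)^{3·2·15}·(-1)^2·(-1)^3 = -1.
v=37: a=37^2·(≡5), b=37^1·(≡29) mod 37; (5|37)=-1, (29|37)=-1; (−1)^{2·1·18}·(-1)^1·(-1)^2 = -1.
v=17: a=17^3·(≡5), b=17^2·(≡16) mod 17; (5|17)=-1, (16|17)=+1; (−1)^{3·2·8}·(-1)^2·(+1)^3 = +1.
v=∞: -4515863 < 0 and 185 > 0  ⇒  (a,b)_∞ = +1.
v=23: a=23^0·(≡13), b=23^-2·(≡9) mod 23; (13|23)=+1, (9|23)=+1; (−1)^{0·-2·11}·(+1)^-2·(+1)^0 = +1.
v=3: a=3^0·(≡1), b=3^4·(≡2) mod 3; (1|3)=+1, (2|3)=-1; (−1)^{0·4·1}·(+1)^4·(-1)^0 = +1.
v=7: a=7^-2·(≡6), b=7^-2·(≡5) mod 7; (6|7)=-1, (5|7)=-1; (−1)^{-2·-2·3}·(-1)^-2·(-1)^-2 = +1.
v=5: a=5^-6·(≡2), b=5^-3·(≡2) mod 5; (2|5)=-1, (2|5)=-1; (−1)^{-6·-3·2}·(-1)^-3·(-1)^-6 = -1.
v=19: a=19^3·(≡8), b=19^2·(≡15) mod 19; (8|19)=-1, (15|19)=-1; (−1)^{3·2·9}·(-1)^2·(-1)^3 = -1.
v=11: a=11^3·(≡1), b=11^2·(≡4) mod 11; (1|11)=+1, (4|11)=+1; (−1)^{3·2·5}·(+1)^2·(+1)^3 = +1.
v=2: v_2(a)=22, v_2(b)=22; units ≡ 1, 1 (mod 8); ε·ε+αω+βω = 0·0+22·0+22·0 ≡ 0  ⇒  (a,b)_2 = +1.
v=13: a=13^4·(≡4), b=13^0·(≡1) mod 13; (4|13)=+1, (1|13)=+1; (−1)^{4·0·6}·(+1)^0·(+1)^4 = +1.
|Ram(-4515863, 185)| = 4, even; anisotropic at {5, 19, 31, 37}.

[5, 19, 31, 37]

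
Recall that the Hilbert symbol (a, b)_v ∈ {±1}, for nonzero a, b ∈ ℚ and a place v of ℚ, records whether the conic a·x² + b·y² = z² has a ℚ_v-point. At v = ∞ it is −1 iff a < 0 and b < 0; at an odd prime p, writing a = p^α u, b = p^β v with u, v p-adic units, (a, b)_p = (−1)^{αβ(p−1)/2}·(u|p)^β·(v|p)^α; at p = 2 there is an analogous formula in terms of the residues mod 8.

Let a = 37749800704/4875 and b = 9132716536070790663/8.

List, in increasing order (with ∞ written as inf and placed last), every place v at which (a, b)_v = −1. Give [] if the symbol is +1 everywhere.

Mod squares: a ≡ 4849845, b ≡ 1326. Check v ∈ {∞, 2, 3, 5, 7, 11, 13, 17, 19}.
v=13: a=13^-1·(≡4), b=13^3·(≡6) mod 13; (4|13)=+1, (6|13)=-1; (−1)^{-1·3·6}·(+1)^3·(-1)^-1 = -1.
v=2: v_2(a)=8, v_2(b)=-3; units ≡ 5, 7 (mod 8); ε·ε+αω+βω = 0·1+8·0+-3·1 ≡ 1  ⇒  (a,b)_2 = -1.
v=11: a=11^3·(≡1), b=11^6·(≡2) mod 11; (1|11)=+1, (2|11)=-1; (−1)^{3·6·5}·(+1)^6·(-1)^3 = -1.
v=7: a=7^3·(≡6), b=7^2·(≡3) mod 7; (6|7)=-1, (3|7)=-1; (−1)^{3·2·3}·(-1)^2·(-1)^3 = -1.
v=19: a=19^1·(≡7), b=19^2·(≡8) mod 19; (7|19)=+1, (8|19)=-1; (−1)^{1·2·9}·(+1)^2·(-1)^1 = -1.
v=17: a=17^1·(≡1), b=17^3·(≡3) mod 17; (1|17)=+1, (3|17)=-1; (−1)^{1·3·8}·(+1)^3·(-1)^1 = -1.
v=∞: 4849845 > 0 and 1326 > 0  ⇒  (a,b)_∞ = +1.
v=5: a=5^-3·(≡1), b=5^0·(≡1) mod 5; (1|5)=+1, (1|5)=+1; (−1)^{-3·0·2}·(+1)^0·(+1)^-3 = +1.
v=3: a=3^-1·(≡2), b=3^3·(≡1) mod 3; (2|3)=-1, (1|3)=+1; (−1)^{-1·3·1}·(-1)^3·(+1)^-1 = +1.
|Ram(4849845, 1326)| = 6, even; anisotropic at {2, 7, 11, 13, 17, 19}.

[2, 7, 11, 13, 17, 19]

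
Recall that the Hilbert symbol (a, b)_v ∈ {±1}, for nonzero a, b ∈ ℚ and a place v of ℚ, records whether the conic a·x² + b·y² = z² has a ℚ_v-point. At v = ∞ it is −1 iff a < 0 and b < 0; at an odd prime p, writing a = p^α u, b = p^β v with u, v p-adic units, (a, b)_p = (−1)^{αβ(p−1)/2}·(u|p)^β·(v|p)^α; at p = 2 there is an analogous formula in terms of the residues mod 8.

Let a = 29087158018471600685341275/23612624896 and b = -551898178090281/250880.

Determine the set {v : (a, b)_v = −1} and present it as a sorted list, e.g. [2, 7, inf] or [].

[2, 11, 13, 23]

Mod squares: a ≡ 299, b ≡ -46805. Check v ∈ {∞, 2, 3, 5, 7, 11, 13, 17, 19, 23, 37}.
v=2: v_2(a)=-12, v_2(b)=-10; units ≡ 3, 3 (mod 8); ε·ε+αω+βω = 1·1+-12·1+-10·1 ≡ 1  ⇒  (a,b)_2 = -1.
v=23: a=23^7·(≡4), b=23^5·(≡4) mod 23; (4|23)=+1, (4|23)=+1; (−1)^{7·5·11}·(+1)^5·(+1)^7 = -1.
v=3: a=3^2·(≡2), b=3^6·(≡1) mod 3; (2|3)=-1, (1|3)=+1; (−1)^{2·6·1}·(-1)^6·(+1)^2 = +1.
v=17: a=17^2·(≡12), b=17^2·(≡8) mod 17; (12|17)=-1, (8|17)=+1; (−1)^{2·2·8}·(-1)^2·(+1)^2 = +1.
v=37: a=37^2·(≡16), b=37^1·(≡9) mod 37; (16|37)=+1, (9|37)=+1; (−1)^{2·1·18}·(+1)^1·(+1)^2 = +1.
v=11: a=11^2·(≡7), b=11^1·(≡10) mod 11; (7|11)=-1, (10|11)=-1; (−1)^{2·1·5}·(-1)^1·(-1)^2 = -1.
v=5: a=5^2·(≡1), b=5^-1·(≡4) mod 5; (1|5)=+1, (4|5)=+1; (−1)^{2·-1·2}·(+1)^-1·(+1)^2 = +1.
v=7: a=7^-8·(≡5), b=7^-2·(≡2) mod 7; (5|7)=-1, (2|7)=+1; (−1)^{-8·-2·3}·(-1)^-2·(+1)^-8 = +1.
v=13: a=13^3·(≡4), b=13^0·(≡5) mod 13; (4|13)=+1, (5|13)=-1; (−1)^{3·0·6}·(+1)^0·(-1)^3 = -1.
v=19: a=19^2·(≡10), b=19^0·(≡17) mod 19; (10|19)=-1, (17|19)=+1; (−1)^{2·0·9}·(-1)^0·(+1)^2 = +1.
v=∞: 299 > 0 and -46805 < 0  ⇒  (a,b)_∞ = +1.
(299, -46805 / ℚ) ramifies at {2, 11, 13, 23}: a division algebra.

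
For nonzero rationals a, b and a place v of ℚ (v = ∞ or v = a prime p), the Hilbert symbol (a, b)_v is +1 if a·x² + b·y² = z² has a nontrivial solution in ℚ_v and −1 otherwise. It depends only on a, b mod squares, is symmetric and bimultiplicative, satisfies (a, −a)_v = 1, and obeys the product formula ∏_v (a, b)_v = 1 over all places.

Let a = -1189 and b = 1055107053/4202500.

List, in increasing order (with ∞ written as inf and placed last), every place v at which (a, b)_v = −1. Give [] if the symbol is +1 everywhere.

[13, 41]

Mod squares: a ≡ -1189, b ≡ 13. Check v ∈ {∞, 2, 3, 5, 7, 11, 13, 29, 41}.
v=29: a=29^1·(≡17), b=29^0·(≡25) mod 29; (17|29)=-1, (25|29)=+1; (−1)^{1·0·14}·(-1)^0·(+1)^1 = +1.
v=11: a=11^0·(≡10), b=11^2·(≡10) mod 11; (10|11)=-1, (10|11)=-1; (−1)^{0·2·5}·(-1)^2·(-1)^0 = +1.
v=5: a=5^0·(≡1), b=5^-4·(≡2) mod 5; (1|5)=+1, (2|5)=-1; (−1)^{0·-4·2}·(+1)^-4·(-1)^0 = +1.
v=∞: -1189 < 0 and 13 > 0  ⇒  (a,b)_∞ = +1.
v=2: v_2(a)=0, v_2(b)=-2; units ≡ 3, 5 (mod 8); ε·ε+αω+βω = 1·0+0·1+-2·1 ≡ 0  ⇒  (a,b)_2 = +1.
v=41: a=41^1·(≡12), b=41^-2·(≡26) mod 41; (12|41)=-1, (26|41)=-1; (−1)^{1·-2·20}·(-1)^-2·(-1)^1 = -1.
v=3: a=3^0·(≡2), b=3^4·(≡1) mod 3; (2|3)=-1, (1|3)=+1; (−1)^{0·4·1}·(-1)^4·(+1)^0 = +1.
v=7: a=7^0·(≡1), b=7^2·(≡6) mod 7; (1|7)=+1, (6|7)=-1; (−1)^{0·2·3}·(+1)^2·(-1)^0 = +1.
v=13: a=13^0·(≡7), b=13^3·(≡1) mod 13; (7|13)=-1, (1|13)=+1; (−1)^{0·3·6}·(-1)^3·(+1)^0 = -1.
(-1189, 13 / ℚ) ramifies at {13, 41}: a division algebra.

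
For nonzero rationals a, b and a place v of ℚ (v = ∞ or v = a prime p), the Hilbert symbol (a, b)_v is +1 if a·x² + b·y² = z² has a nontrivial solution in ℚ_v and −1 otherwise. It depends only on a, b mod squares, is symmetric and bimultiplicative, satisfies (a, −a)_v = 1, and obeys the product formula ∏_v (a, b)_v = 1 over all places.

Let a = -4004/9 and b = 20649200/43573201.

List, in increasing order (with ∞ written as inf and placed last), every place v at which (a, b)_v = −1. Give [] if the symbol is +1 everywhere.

Mod squares: a ≡ -1001, b ≡ 143. Check v ∈ {∞, 2, 3, 5, 7, 11, 13, 19, 23, 41}.
v=41: a=41^0·(≡38), b=41^-2·(≡32) mod 41; (38|41)=-1, (32|41)=+1; (−1)^{0·-2·20}·(-1)^-2·(+1)^0 = +1.
v=3: a=3^-2·(≡1), b=3^0·(≡2) mod 3; (1|3)=+1, (2|3)=-1; (−1)^{-2·0·1}·(+1)^0·(-1)^-2 = +1.
v=23: a=23^0·(≡10), b=23^-2·(≡5) mod 23; (10|23)=-1, (5|23)=-1; (−1)^{0·-2·11}·(-1)^-2·(-1)^0 = +1.
v=11: a=11^1·(≡6), b=11^1·(≡6) mod 11; (6|11)=-1, (6|11)=-1; (−1)^{1·1·5}·(-1)^1·(-1)^1 = -1.
v=19: a=19^0·(≡9), b=19^2·(≡15) mod 19; (9|19)=+1, (15|19)=-1; (−1)^{0·2·9}·(+1)^2·(-1)^0 = +1.
v=7: a=7^1·(≡1), b=7^-2·(≡3) mod 7; (1|7)=+1, (3|7)=-1; (−1)^{1·-2·3}·(+1)^-2·(-1)^1 = -1.
v=∞: -1001 < 0 and 143 > 0  ⇒  (a,b)_∞ = +1.
v=5: a=5^0·(≡4), b=5^2·(≡3) mod 5; (4|5)=+1, (3|5)=-1; (−1)^{0·2·2}·(+1)^2·(-1)^0 = +1.
v=13: a=13^1·(≡12), b=13^1·(≡11) mod 13; (12|13)=+1, (11|13)=-1; (−1)^{1·1·6}·(+1)^1·(-1)^1 = -1.
v=2: v_2(a)=2, v_2(b)=4; units ≡ 7, 7 (mod 8); ε·ε+αω+βω = 1·1+2·0+4·0 ≡ 1  ⇒  (a,b)_2 = -1.
Ram(-1001, 143) = {2, 7, 11, 13}; no ℚ_2-point on the conic.

[2, 7, 11, 13]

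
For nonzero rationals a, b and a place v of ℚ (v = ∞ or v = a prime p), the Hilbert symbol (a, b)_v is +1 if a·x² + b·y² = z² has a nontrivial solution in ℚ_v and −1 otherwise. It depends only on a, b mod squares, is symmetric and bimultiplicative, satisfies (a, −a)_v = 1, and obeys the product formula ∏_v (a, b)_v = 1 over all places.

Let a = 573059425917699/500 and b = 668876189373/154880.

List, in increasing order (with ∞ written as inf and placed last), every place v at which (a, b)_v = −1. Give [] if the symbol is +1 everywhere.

(a, b) ≡ (4495, 2185) mod (ℚ^×)²; places V = {2, 3, 5, 7, 11, 19, 23, 29, 31, ∞}.
(a,b)_2: α=-2, β=-8; u≡7, v≡1 (mod 8); ε(u)ε(v)=1·0, αω(v)=-2·0, βω(u)=-8·0; sum ≡ 0  ⇒  +1.
(a,b)_5: α=-3, u≡1; β=-1, v≡3 (mod 5); (1|5)=+1, (3|5)=-1; sign (−1)^0·+1^-1·-1^-3 = -1.
(a,b)_31: α=1, u≡13; β=0, v≡24 (mod 31); (13|31)=-1, (24|31)=-1; sign (−1)^0·-1^0·-1^1 = -1.
(a,b)_3: α=4, u≡1; β=10, v≡1 (mod 3); (1|3)=+1, (1|3)=+1; sign (−1)^0·+1^10·+1^4 = +1.
(a,b)_19: α=2, u≡11; β=1, v≡17 (mod 19); (11|19)=+1, (17|19)=+1; sign (−1)^0·+1^1·+1^2 = +1.
(a,b)_11: α=0, u≡10; β=-2, v≡10 (mod 11); (10|11)=-1, (10|11)=-1; sign (−1)^0·-1^-2·-1^0 = +1.
(a,b)_∞: sgn(4495)=+, sgn(2185)=+, so +1.
(a,b)_7: α=2, u≡1; β=2, v≡4 (mod 7); (1|7)=+1, (4|7)=+1; sign (−1)^0·+1^2·+1^2 = +1.
(a,b)_23: α=2, u≡11; β=3, v≡2 (mod 23); (11|23)=-1, (2|23)=+1; sign (−1)^0·-1^3·+1^2 = -1.
(a,b)_29: α=3, u≡12; β=0, v≡12 (mod 29); (12|29)=-1, (12|29)=-1; sign (−1)^0·-1^0·-1^3 = -1.
Ram(4495, 2185) = {5, 23, 29, 31}; no ℚ_5-point on the conic.

[5, 23, 29, 31]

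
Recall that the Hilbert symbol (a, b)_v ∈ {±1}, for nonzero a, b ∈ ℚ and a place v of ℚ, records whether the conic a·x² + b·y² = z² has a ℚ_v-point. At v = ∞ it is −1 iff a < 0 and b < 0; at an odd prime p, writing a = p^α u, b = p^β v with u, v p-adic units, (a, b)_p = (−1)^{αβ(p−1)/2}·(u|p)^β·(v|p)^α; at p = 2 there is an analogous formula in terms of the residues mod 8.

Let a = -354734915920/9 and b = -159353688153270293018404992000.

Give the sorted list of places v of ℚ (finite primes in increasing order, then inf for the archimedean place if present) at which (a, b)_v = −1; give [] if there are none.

(a, b) ≡ (-3739405, -14245) mod (ℚ^×)²; places V = {2, 3, 5, 7, 11, 17, 29, 37, 41, ∞}.
(a,b)_41: α=1, u≡37; β=2, v≡32 (mod 41); (37|41)=+1, (32|41)=+1; sign (−1)^0·+1^2·+1^1 = +1.
(a,b)_5: α=1, u≡4; β=3, v≡4 (mod 5); (4|5)=+1, (4|5)=+1; sign (−1)^0·+1^3·+1^1 = +1.
(a,b)_11: α=2, u≡4; β=7, v≡3 (mod 11); (4|11)=+1, (3|11)=+1; sign (−1)^0·+1^7·+1^2 = +1.
(a,b)_3: α=-2, u≡2; β=2, v≡2 (mod 3); (2|3)=-1, (2|3)=-1; sign (−1)^0·-1^2·-1^-2 = +1.
(a,b)_29: α=1, u≡10; β=2, v≡7 (mod 29); (10|29)=-1, (7|29)=+1; sign (−1)^0·-1^2·+1^1 = +1.
(a,b)_∞: sgn(-3739405)=−, sgn(-14245)=−, so -1.
(a,b)_2: α=4, β=10; u≡3, v≡3 (mod 8); ε(u)ε(v)=1·1, αω(v)=4·1, βω(u)=10·1; sum ≡ 1  ⇒  -1.
(a,b)_37: α=1, u≡8; β=3, v≡13 (mod 37); (8|37)=-1, (13|37)=-1; sign (−1)^0·-1^3·-1^1 = +1.
(a,b)_7: α=2, u≡4; β=3, v≡4 (mod 7); (4|7)=+1, (4|7)=+1; sign (−1)^0·+1^3·+1^2 = +1.
(a,b)_17: α=1, u≡1; β=2, v≡8 (mod 17); (1|17)=+1, (8|17)=+1; sign (−1)^0·+1^2·+1^1 = +1.
(-3739405, -14245 / ℚ) ramifies at {2, ∞}: a division algebra.

[2, inf]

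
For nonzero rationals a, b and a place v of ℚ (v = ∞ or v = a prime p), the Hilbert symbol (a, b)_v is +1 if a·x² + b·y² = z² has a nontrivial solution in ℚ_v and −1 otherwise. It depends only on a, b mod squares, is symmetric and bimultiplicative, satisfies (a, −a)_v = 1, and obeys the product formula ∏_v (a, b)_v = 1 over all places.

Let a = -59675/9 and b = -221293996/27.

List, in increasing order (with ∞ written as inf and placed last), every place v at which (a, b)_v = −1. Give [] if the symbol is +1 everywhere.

[11, inf]

Mod squares: a ≡ -2387, b ≡ -27993. Check v ∈ {∞, 2, 3, 5, 7, 11, 31, 43}.
v=43: a=43^0·(≡1), b=43^1·(≡19) mod 43; (1|43)=+1, (19|43)=-1; (−1)^{0·1·21}·(+1)^1·(-1)^0 = +1.
v=11: a=11^1·(≡1), b=11^2·(≡10) mod 11; (1|11)=+1, (10|11)=-1; (−1)^{1·2·5}·(+1)^2·(-1)^1 = -1.
v=7: a=7^1·(≡4), b=7^3·(≡3) mod 7; (4|7)=+1, (3|7)=-1; (−1)^{1·3·3}·(+1)^3·(-1)^1 = +1.
v=5: a=5^2·(≡2), b=5^0·(≡2) mod 5; (2|5)=-1, (2|5)=-1; (−1)^{2·0·2}·(-1)^0·(-1)^2 = +1.
v=∞: -2387 < 0 and -27993 < 0  ⇒  (a,b)_∞ = -1.
v=2: v_2(a)=0, v_2(b)=2; units ≡ 5, 7 (mod 8); ε·ε+αω+βω = 0·1+0·0+2·1 ≡ 0  ⇒  (a,b)_2 = +1.
v=31: a=31^1·(≡10), b=31^1·(≡21) mod 31; (10|31)=+1, (21|31)=-1; (−1)^{1·1·15}·(+1)^1·(-1)^1 = +1.
v=3: a=3^-2·(≡1), b=3^-3·(≡2) mod 3; (1|3)=+1, (2|3)=-1; (−1)^{-2·-3·1}·(+1)^-3·(-1)^-2 = +1.
(-2387, -27993 / ℚ) ramifies at {11, ∞}: a division algebra.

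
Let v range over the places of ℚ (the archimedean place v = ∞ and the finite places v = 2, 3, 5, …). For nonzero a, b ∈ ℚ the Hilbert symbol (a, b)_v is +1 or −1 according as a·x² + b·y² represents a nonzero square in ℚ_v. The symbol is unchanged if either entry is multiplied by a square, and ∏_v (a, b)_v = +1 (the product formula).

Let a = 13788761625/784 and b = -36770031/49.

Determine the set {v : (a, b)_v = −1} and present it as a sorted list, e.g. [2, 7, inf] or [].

[3, 23]

(a, b) ≡ (84065, -50439) mod (ℚ^×)²; places V = {2, 3, 5, 7, 17, 23, 43, ∞}.
(a,b)_43: α=1, u≡3; β=1, v≡4 (mod 43); (3|43)=-1, (4|43)=+1; sign (−1)^1·-1^1·+1^1 = +1.
(a,b)_∞: sgn(84065)=+, sgn(-50439)=−, so +1.
(a,b)_17: α=1, u≡8; β=1, v≡8 (mod 17); (8|17)=+1, (8|17)=+1; sign (−1)^0·+1^1·+1^1 = +1.
(a,b)_23: α=1, u≡11; β=1, v≡11 (mod 23); (11|23)=-1, (11|23)=-1; sign (−1)^1·-1^1·-1^1 = -1.
(a,b)_3: α=8, u≡2; β=7, v≡2 (mod 3); (2|3)=-1, (2|3)=-1; sign (−1)^0·-1^7·-1^8 = -1.
(a,b)_7: α=-2, u≡1; β=-2, v≡3 (mod 7); (1|7)=+1, (3|7)=-1; sign (−1)^0·+1^-2·-1^-2 = +1.
(a,b)_2: α=-4, β=0; u≡1, v≡1 (mod 8); ε(u)ε(v)=0·0, αω(v)=-4·0, βω(u)=0·0; sum ≡ 0  ⇒  +1.
(a,b)_5: α=3, u≡2; β=0, v≡1 (mod 5); (2|5)=-1, (1|5)=+1; sign (−1)^0·-1^0·+1^3 = +1.
|Ram(84065, -50439)| = 2, even; anisotropic at {3, 23}.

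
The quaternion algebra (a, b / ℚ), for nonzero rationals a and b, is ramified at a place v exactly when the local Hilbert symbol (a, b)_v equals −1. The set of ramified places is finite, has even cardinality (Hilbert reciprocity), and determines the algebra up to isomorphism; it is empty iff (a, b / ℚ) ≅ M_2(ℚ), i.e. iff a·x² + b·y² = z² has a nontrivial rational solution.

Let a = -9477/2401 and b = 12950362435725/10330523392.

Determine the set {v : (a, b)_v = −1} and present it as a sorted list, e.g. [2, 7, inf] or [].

[2, 3]

(a, b) ≡ (-13, 3003) mod (ℚ^×)²; places V = {2, 3, 5, 7, 11, 13, ∞}.
(a,b)_2: α=0, β=-8; u≡3, v≡3 (mod 8); ε(u)ε(v)=1·1, αω(v)=0·1, βω(u)=-8·1; sum ≡ 1  ⇒  -1.
(a,b)_3: α=6, u≡2; β=11, v≡2 (mod 3); (2|3)=-1, (2|3)=-1; sign (−1)^0·-1^11·-1^6 = -1.
(a,b)_∞: sgn(-13)=−, sgn(3003)=+, so +1.
(a,b)_5: α=0, u≡3; β=2, v≡2 (mod 5); (3|5)=-1, (2|5)=-1; sign (−1)^0·-1^2·-1^0 = +1.
(a,b)_11: α=0, u≡9; β=3, v≡3 (mod 11); (9|11)=+1, (3|11)=+1; sign (−1)^0·+1^3·+1^0 = +1.
(a,b)_13: α=1, u≡10; β=3, v≡1 (mod 13); (10|13)=+1, (1|13)=+1; sign (−1)^0·+1^3·+1^1 = +1.
(a,b)_7: α=-4, u≡1; β=-9, v≡2 (mod 7); (1|7)=+1, (2|7)=+1; sign (−1)^0·+1^-9·+1^-4 = +1.
|Ram(-13, 3003)| = 2, even; anisotropic at {2, 3}.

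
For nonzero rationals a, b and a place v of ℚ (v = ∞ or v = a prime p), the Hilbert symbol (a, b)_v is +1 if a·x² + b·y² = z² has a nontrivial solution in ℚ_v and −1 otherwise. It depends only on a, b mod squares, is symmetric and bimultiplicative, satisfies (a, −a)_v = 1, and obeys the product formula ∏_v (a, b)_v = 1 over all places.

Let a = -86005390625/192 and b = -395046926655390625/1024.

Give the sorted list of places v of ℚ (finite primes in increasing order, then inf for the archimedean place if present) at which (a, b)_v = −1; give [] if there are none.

[3, 5, 29, inf]

(a, b) ≡ (-19635, -145) mod (ℚ^×)²; places V = {2, 3, 5, 7, 11, 17, 29, ∞}.
(a,b)_∞: sgn(-19635)=−, sgn(-145)=−, so -1.
(a,b)_29: α=2, u≡26; β=3, v≡25 (mod 29); (26|29)=-1, (25|29)=+1; sign (−1)^0·-1^3·+1^2 = -1.
(a,b)_7: α=1, u≡1; β=2, v≡1 (mod 7); (1|7)=+1, (1|7)=+1; sign (−1)^0·+1^2·+1^1 = +1.
(a,b)_3: α=-1, u≡1; β=0, v≡2 (mod 3); (1|3)=+1, (2|3)=-1; sign (−1)^0·+1^0·-1^-1 = -1.
(a,b)_5: α=7, u≡3; β=7, v≡4 (mod 5); (3|5)=-1, (4|5)=+1; sign (−1)^0·-1^7·+1^7 = -1.
(a,b)_2: α=-6, β=-10; u≡5, v≡7 (mod 8); ε(u)ε(v)=0·1, αω(v)=-6·0, βω(u)=-10·1; sum ≡ 0  ⇒  +1.
(a,b)_17: α=1, u≡9; β=2, v≡16 (mod 17); (9|17)=+1, (16|17)=+1; sign (−1)^0·+1^2·+1^1 = +1.
(a,b)_11: α=1, u≡6; β=4, v≡9 (mod 11); (6|11)=-1, (9|11)=+1; sign (−1)^0·-1^4·+1^1 = +1.
|Ram(-19635, -145)| = 4, even; anisotropic at {3, 5, 29, ∞}.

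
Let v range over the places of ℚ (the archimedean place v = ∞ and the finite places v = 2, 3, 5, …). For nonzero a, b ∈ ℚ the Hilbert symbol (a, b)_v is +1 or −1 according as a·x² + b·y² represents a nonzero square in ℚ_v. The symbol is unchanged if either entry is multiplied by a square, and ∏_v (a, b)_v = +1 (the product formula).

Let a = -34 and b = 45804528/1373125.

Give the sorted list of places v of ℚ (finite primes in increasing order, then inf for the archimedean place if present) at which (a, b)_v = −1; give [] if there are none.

[3, 11, 13, 17]

Mod squares: a ≡ -34, b ≡ 51051. Check v ∈ {∞, 2, 3, 5, 7, 11, 13, 17}.
v=17: a=17^1·(≡15), b=17^1·(≡3) mod 17; (15|17)=+1, (3|17)=-1; (−1)^{1·1·8}·(+1)^1·(-1)^1 = -1.
v=11: a=11^0·(≡10), b=11^1·(≡7) mod 11; (10|11)=-1, (7|11)=-1; (−1)^{0·1·5}·(-1)^1·(-1)^0 = -1.
v=∞: -34 < 0 and 51051 > 0  ⇒  (a,b)_∞ = +1.
v=3: a=3^0·(≡2), b=3^7·(≡1) mod 3; (2|3)=-1, (1|3)=+1; (−1)^{0·7·1}·(-1)^7·(+1)^0 = -1.
v=2: v_2(a)=1, v_2(b)=4; units ≡ 7, 3 (mod 8); ε·ε+αω+βω = 1·1+1·1+4·0 ≡ 0  ⇒  (a,b)_2 = +1.
v=7: a=7^0·(≡1), b=7^1·(≡6) mod 7; (1|7)=+1, (6|7)=-1; (−1)^{0·1·3}·(+1)^1·(-1)^0 = +1.
v=13: a=13^0·(≡5), b=13^-3·(≡3) mod 13; (5|13)=-1, (3|13)=+1; (−1)^{0·-3·6}·(-1)^-3·(+1)^0 = -1.
v=5: a=5^0·(≡1), b=5^-4·(≡4) mod 5; (1|5)=+1, (4|5)=+1; (−1)^{0·-4·2}·(+1)^-4·(+1)^0 = +1.
(-34, 51051 / ℚ) ramifies at {3, 11, 13, 17}: a division algebra.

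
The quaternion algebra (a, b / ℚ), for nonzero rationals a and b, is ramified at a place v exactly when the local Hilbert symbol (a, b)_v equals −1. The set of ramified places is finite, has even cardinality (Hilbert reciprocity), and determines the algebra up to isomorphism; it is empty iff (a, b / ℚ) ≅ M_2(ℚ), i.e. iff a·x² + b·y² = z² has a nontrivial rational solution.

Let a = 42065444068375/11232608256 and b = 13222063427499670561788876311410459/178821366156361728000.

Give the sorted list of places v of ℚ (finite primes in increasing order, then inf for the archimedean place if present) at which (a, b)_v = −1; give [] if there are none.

[2, 5]

(a, b) ≡ (7735, 455) mod (ℚ^×)²; places V = {2, 3, 5, 7, 13, 17, 23, 43, ∞}.
(a,b)_23: α=-2, u≡5; β=-6, v≡13 (mod 23); (5|23)=-1, (13|23)=+1; sign (−1)^0·-1^-6·+1^-2 = +1.
(a,b)_3: α=-4, u≡1; β=-2, v≡2 (mod 3); (1|3)=+1, (2|3)=-1; sign (−1)^0·+1^-2·-1^-4 = +1.
(a,b)_17: α=1, u≡15; β=4, v≡8 (mod 17); (15|17)=+1, (8|17)=+1; sign (−1)^0·+1^4·+1^1 = +1.
(a,b)_2: α=-18, β=-30; u≡7, v≡7 (mod 8); ε(u)ε(v)=1·1, αω(v)=-18·0, βω(u)=-30·0; sum ≡ 1  ⇒  -1.
(a,b)_∞: sgn(7735)=+, sgn(455)=+, so +1.
(a,b)_5: α=3, u≡2; β=-3, v≡1 (mod 5); (2|5)=-1, (1|5)=+1; sign (−1)^0·-1^-3·+1^3 = -1.
(a,b)_7: α=7, u≡5; β=19, v≡2 (mod 7); (5|7)=-1, (2|7)=+1; sign (−1)^1·-1^19·+1^7 = +1.
(a,b)_43: α=2, u≡21; β=6, v≡36 (mod 43); (21|43)=+1, (36|43)=+1; sign (−1)^0·+1^6·+1^2 = +1.
(a,b)_13: α=1, u≡9; β=3, v≡9 (mod 13); (9|13)=+1, (9|13)=+1; sign (−1)^0·+1^3·+1^1 = +1.
(7735, 455 / ℚ) ramifies at {2, 5}: a division algebra.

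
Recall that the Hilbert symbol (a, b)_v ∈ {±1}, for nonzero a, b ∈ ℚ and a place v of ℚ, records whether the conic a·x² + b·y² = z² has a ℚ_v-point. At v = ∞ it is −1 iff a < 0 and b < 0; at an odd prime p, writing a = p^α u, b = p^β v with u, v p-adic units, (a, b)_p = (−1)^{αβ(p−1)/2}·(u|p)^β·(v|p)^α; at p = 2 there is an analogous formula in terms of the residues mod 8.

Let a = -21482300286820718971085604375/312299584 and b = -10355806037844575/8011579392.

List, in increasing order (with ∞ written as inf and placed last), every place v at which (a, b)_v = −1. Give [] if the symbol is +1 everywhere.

(a, b) ≡ (-11673167, -548638849) mod (ℚ^×)²; places V = {2, 3, 5, 7, 11, 17, 23, 29, 37, 43, 47, ∞}.
(a,b)_3: α=2, u≡1; β=-2, v≡2 (mod 3); (1|3)=+1, (2|3)=-1; sign (−1)^0·+1^-2·-1^2 = +1.
(a,b)_37: α=3, u≡19; β=3, v≡2 (mod 37); (19|37)=-1, (2|37)=-1; sign (−1)^0·-1^3·-1^3 = +1.
(a,b)_17: α=0, u≡16; β=-2, v≡16 (mod 17); (16|17)=+1, (16|17)=+1; sign (−1)^0·+1^-2·+1^0 = +1.
(a,b)_11: α=3, u≡6; β=1, v≡7 (mod 11); (6|11)=-1, (7|11)=-1; sign (−1)^1·-1^1·-1^3 = -1.
(a,b)_7: α=4, u≡5; β=2, v≡1 (mod 7); (5|7)=-1, (1|7)=+1; sign (−1)^0·-1^2·+1^4 = +1.
(a,b)_43: α=3, u≡29; β=1, v≡30 (mod 43); (29|43)=-1, (30|43)=-1; sign (−1)^1·-1^1·-1^3 = -1.
(a,b)_47: α=-4, u≡22; β=-1, v≡38 (mod 47); (22|47)=-1, (38|47)=-1; sign (−1)^0·-1^-1·-1^-4 = -1.
(a,b)_23: α=3, u≡8; β=3, v≡2 (mod 23); (8|23)=+1, (2|23)=+1; sign (−1)^1·+1^3·+1^3 = -1.
(a,b)_5: α=4, u≡2; β=2, v≡1 (mod 5); (2|5)=-1, (1|5)=+1; sign (−1)^0·-1^2·+1^4 = +1.
(a,b)_∞: sgn(-11673167)=−, sgn(-548638849)=−, so -1.
(a,b)_29: α=3, u≡14; β=1, v≡22 (mod 29); (14|29)=-1, (22|29)=+1; sign (−1)^0·-1^1·+1^3 = -1.
(a,b)_2: α=-6, β=-16; u≡1, v≡7 (mod 8); ε(u)ε(v)=0·1, αω(v)=-6·0, βω(u)=-16·0; sum ≡ 0  ⇒  +1.
Ram(-11673167, -548638849) = {11, 23, 29, 43, 47, ∞}; no ℚ_11-point on the conic.

[11, 23, 29, 43, 47, inf]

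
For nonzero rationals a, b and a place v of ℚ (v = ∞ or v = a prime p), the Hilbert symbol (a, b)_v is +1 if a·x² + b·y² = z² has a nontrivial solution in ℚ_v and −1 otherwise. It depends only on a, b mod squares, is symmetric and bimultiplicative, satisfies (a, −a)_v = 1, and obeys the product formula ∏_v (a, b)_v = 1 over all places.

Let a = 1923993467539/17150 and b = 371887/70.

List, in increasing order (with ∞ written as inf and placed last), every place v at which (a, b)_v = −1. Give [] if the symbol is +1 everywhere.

[11, 19]

Mod squares: a ≡ 2490026, b ≡ 49210. Check v ∈ {∞, 2, 5, 7, 11, 13, 19, 23, 37}.
v=2: v_2(a)=-1, v_2(b)=-1; units ≡ 5, 5 (mod 8); ε·ε+αω+βω = 0·0+-1·1+-1·1 ≡ 0  ⇒  (a,b)_2 = +1.
v=13: a=13^2·(≡7), b=13^0·(≡7) mod 13; (7|13)=-1, (7|13)=-1; (−1)^{2·0·6}·(-1)^0·(-1)^2 = +1.
v=19: a=19^1·(≡17), b=19^1·(≡9) mod 19; (17|19)=+1, (9|19)=+1; (−1)^{1·1·9}·(+1)^1·(+1)^1 = -1.
v=∞: 2490026 > 0 and 49210 > 0  ⇒  (a,b)_∞ = +1.
v=37: a=37^1·(≡15), b=37^1·(≡31) mod 37; (15|37)=-1, (31|37)=-1; (−1)^{1·1·18}·(-1)^1·(-1)^1 = +1.
v=23: a=23^3·(≡16), b=23^2·(≡13) mod 23; (16|23)=+1, (13|23)=+1; (−1)^{3·2·11}·(+1)^2·(+1)^3 = +1.
v=5: a=5^-2·(≡4), b=5^-1·(≡3) mod 5; (4|5)=+1, (3|5)=-1; (−1)^{-2·-1·2}·(+1)^-1·(-1)^-2 = +1.
v=7: a=7^-3·(≡3), b=7^-1·(≡4) mod 7; (3|7)=-1, (4|7)=+1; (−1)^{-3·-1·3}·(-1)^-1·(+1)^-3 = +1.
v=11: a=11^3·(≡7), b=11^0·(≡8) mod 11; (7|11)=-1, (8|11)=-1; (−1)^{3·0·5}·(-1)^0·(-1)^3 = -1.
Ram(2490026, 49210) = {11, 19}; no ℚ_11-point on the conic.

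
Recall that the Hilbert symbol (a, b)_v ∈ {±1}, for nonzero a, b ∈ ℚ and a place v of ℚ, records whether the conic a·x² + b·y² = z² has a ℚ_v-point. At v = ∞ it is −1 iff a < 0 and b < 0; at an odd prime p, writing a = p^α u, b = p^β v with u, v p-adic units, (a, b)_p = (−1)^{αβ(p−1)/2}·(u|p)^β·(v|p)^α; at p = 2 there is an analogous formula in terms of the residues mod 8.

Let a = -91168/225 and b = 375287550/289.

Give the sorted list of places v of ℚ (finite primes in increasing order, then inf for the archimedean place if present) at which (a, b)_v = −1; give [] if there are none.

Mod squares: a ≡ -5698, b ≡ 124062. Check v ∈ {∞, 2, 3, 5, 7, 11, 17, 23, 29, 31, 37}.
v=17: a=17^0·(≡5), b=17^-2·(≡4) mod 17; (5|17)=-1, (4|17)=+1; (−1)^{0·-2·8}·(-1)^-2·(+1)^0 = +1.
v=29: a=29^0·(≡3), b=29^1·(≡10) mod 29; (3|29)=-1, (10|29)=-1; (−1)^{0·1·14}·(-1)^1·(-1)^0 = -1.
v=5: a=5^-2·(≡3), b=5^2·(≡3) mod 5; (3|5)=-1, (3|5)=-1; (−1)^{-2·2·2}·(-1)^2·(-1)^-2 = +1.
v=2: v_2(a)=5, v_2(b)=1; units ≡ 7, 7 (mod 8); ε·ε+αω+βω = 1·1+5·0+1·0 ≡ 1  ⇒  (a,b)_2 = -1.
v=37: a=37^1·(≡5), b=37^0·(≡33) mod 37; (5|37)=-1, (33|37)=+1; (−1)^{1·0·18}·(-1)^0·(+1)^1 = +1.
v=23: a=23^0·(≡13), b=23^1·(≡4) mod 23; (13|23)=+1, (4|23)=+1; (−1)^{0·1·11}·(+1)^1·(+1)^0 = +1.
v=11: a=11^1·(≡10), b=11^2·(≡4) mod 11; (10|11)=-1, (4|11)=+1; (−1)^{1·2·5}·(-1)^2·(+1)^1 = +1.
v=7: a=7^1·(≡3), b=7^0·(≡4) mod 7; (3|7)=-1, (4|7)=+1; (−1)^{1·0·3}·(-1)^0·(+1)^1 = +1.
v=31: a=31^0·(≡12), b=31^1·(≡24) mod 31; (12|31)=-1, (24|31)=-1; (−1)^{0·1·15}·(-1)^1·(-1)^0 = -1.
v=3: a=3^-2·(≡2), b=3^1·(≡2) mod 3; (2|3)=-1, (2|3)=-1; (−1)^{-2·1·1}·(-1)^1·(-1)^-2 = -1.
v=∞: -5698 < 0 and 124062 > 0  ⇒  (a,b)_∞ = +1.
(-5698, 124062 / ℚ) ramifies at {2, 3, 29, 31}: a division algebra.

[2, 3, 29, 31]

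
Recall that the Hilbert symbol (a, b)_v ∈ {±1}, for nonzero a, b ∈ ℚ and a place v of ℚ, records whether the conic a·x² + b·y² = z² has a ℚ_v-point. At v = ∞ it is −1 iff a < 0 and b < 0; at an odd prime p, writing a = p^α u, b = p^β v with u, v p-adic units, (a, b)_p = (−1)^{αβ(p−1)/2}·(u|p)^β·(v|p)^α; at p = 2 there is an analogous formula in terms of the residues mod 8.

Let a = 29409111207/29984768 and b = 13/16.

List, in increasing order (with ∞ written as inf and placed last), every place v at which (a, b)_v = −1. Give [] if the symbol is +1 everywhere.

Mod squares: a ≡ 28014, b ≡ 13. Check v ∈ {∞, 2, 3, 7, 11, 13, 23, 29}.
v=7: a=7^3·(≡6), b=7^0·(≡3) mod 7; (6|7)=-1, (3|7)=-1; (−1)^{3·0·3}·(-1)^0·(-1)^3 = -1.
v=2: v_2(a)=-11, v_2(b)=-4; units ≡ 7, 5 (mod 8); ε·ε+αω+βω = 1·0+-11·1+-4·0 ≡ 1  ⇒  (a,b)_2 = -1.
v=29: a=29^1·(≡9), b=29^0·(≡28) mod 29; (9|29)=+1, (28|29)=+1; (−1)^{1·0·14}·(+1)^0·(+1)^1 = +1.
v=3: a=3^5·(≡2), b=3^0·(≡1) mod 3; (2|3)=-1, (1|3)=+1; (−1)^{5·0·1}·(-1)^0·(+1)^5 = +1.
v=13: a=13^0·(≡1), b=13^1·(≡9) mod 13; (1|13)=+1, (9|13)=+1; (−1)^{0·1·6}·(+1)^1·(+1)^0 = +1.
v=23: a=23^3·(≡11), b=23^0·(≡8) mod 23; (11|23)=-1, (8|23)=+1; (−1)^{3·0·11}·(-1)^0·(+1)^3 = +1.
v=∞: 28014 > 0 and 13 > 0  ⇒  (a,b)_∞ = +1.
v=11: a=11^-4·(≡7), b=11^0·(≡7) mod 11; (7|11)=-1, (7|11)=-1; (−1)^{-4·0·5}·(-1)^0·(-1)^-4 = +1.
(28014, 13 / ℚ) ramifies at {2, 7}: a division algebra.

[2, 7]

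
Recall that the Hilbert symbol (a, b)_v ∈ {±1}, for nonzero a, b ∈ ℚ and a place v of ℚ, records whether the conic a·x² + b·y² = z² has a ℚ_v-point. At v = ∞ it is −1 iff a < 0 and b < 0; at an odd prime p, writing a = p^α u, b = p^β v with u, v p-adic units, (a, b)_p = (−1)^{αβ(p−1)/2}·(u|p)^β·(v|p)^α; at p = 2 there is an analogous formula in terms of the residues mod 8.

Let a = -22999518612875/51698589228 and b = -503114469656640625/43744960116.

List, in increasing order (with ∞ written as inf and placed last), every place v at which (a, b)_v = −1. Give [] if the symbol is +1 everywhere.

(a, b) ≡ (-105, -429) mod (ℚ^×)²; places V = {2, 3, 5, 7, 11, 13, 17, 19, 23, 53, ∞}.
(a,b)_11: α=-2, u≡3; β=-3, v≡9 (mod 11); (3|11)=+1, (9|11)=+1; sign (−1)^0·+1^-3·+1^-2 = +1.
(a,b)_19: α=2, u≡9; β=2, v≡12 (mod 19); (9|19)=+1, (12|19)=-1; sign (−1)^0·+1^2·-1^2 = +1.
(a,b)_7: α=3, u≡3; β=4, v≡3 (mod 7); (3|7)=-1, (3|7)=-1; sign (−1)^0·-1^4·-1^3 = -1.
(a,b)_13: α=-2, u≡1; β=-1, v≡2 (mod 13); (1|13)=+1, (2|13)=-1; sign (−1)^0·+1^-1·-1^-2 = +1.
(a,b)_∞: sgn(-105)=−, sgn(-429)=−, so -1.
(a,b)_2: α=-2, β=-2; u≡7, v≡3 (mod 8); ε(u)ε(v)=1·1, αω(v)=-2·1, βω(u)=-2·0; sum ≡ 1  ⇒  -1.
(a,b)_17: α=-2, u≡5; β=-2, v≡15 (mod 17); (5|17)=-1, (15|17)=+1; sign (−1)^0·-1^-2·+1^-2 = +1.
(a,b)_3: α=-7, u≡1; β=-7, v≡1 (mod 3); (1|3)=+1, (1|3)=+1; sign (−1)^1·+1^-7·+1^-7 = -1.
(a,b)_53: α=2, u≡16; β=2, v≡34 (mod 53); (16|53)=+1, (34|53)=-1; sign (−1)^0·+1^2·-1^2 = +1.
(a,b)_5: α=3, u≡4; β=8, v≡4 (mod 5); (4|5)=+1, (4|5)=+1; sign (−1)^0·+1^8·+1^3 = +1.
(a,b)_23: α=2, u≡17; β=2, v≡13 (mod 23); (17|23)=-1, (13|23)=+1; sign (−1)^0·-1^2·+1^2 = +1.
|Ram(-105, -429)| = 4, even; anisotropic at {2, 3, 7, ∞}.

[2, 3, 7, inf]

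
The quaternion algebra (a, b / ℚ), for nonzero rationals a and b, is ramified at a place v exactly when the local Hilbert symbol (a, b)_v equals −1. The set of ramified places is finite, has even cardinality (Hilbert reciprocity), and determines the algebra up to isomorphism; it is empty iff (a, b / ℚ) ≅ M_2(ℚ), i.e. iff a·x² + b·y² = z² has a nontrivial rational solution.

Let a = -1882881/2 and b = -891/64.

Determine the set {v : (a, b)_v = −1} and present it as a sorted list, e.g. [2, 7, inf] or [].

[2, 7, 11, 13, 19, inf]

(a, b) ≡ (-3458, -11) mod (ℚ^×)²; places V = {2, 3, 7, 11, 13, 19, ∞}.
(a,b)_7: α=1, u≡3; β=0, v≡5 (mod 7); (3|7)=-1, (5|7)=-1; sign (−1)^0·-1^0·-1^1 = -1.
(a,b)_13: α=1, u≡11; β=0, v≡7 (mod 13); (11|13)=-1, (7|13)=-1; sign (−1)^0·-1^0·-1^1 = -1.
(a,b)_11: α=2, u≡2; β=1, v≡2 (mod 11); (2|11)=-1, (2|11)=-1; sign (−1)^0·-1^1·-1^2 = -1.
(a,b)_2: α=-1, β=-6; u≡7, v≡5 (mod 8); ε(u)ε(v)=1·0, αω(v)=-1·1, βω(u)=-6·0; sum ≡ 1  ⇒  -1.
(a,b)_∞: sgn(-3458)=−, sgn(-11)=−, so -1.
(a,b)_3: α=2, u≡1; β=4, v≡1 (mod 3); (1|3)=+1, (1|3)=+1; sign (−1)^0·+1^4·+1^2 = +1.
(a,b)_19: α=1, u≡12; β=0, v≡3 (mod 19); (12|19)=-1, (3|19)=-1; sign (−1)^0·-1^0·-1^1 = -1.
Ram(-3458, -11) = {2, 7, 11, 13, 19, ∞}; no ℚ_2-point on the conic.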